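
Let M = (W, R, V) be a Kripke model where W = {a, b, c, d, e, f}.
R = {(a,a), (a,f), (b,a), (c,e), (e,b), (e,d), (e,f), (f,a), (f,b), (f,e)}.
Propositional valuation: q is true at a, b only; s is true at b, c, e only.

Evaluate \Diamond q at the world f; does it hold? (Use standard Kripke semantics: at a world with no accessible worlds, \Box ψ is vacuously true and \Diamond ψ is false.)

Recall that \Diamond ψ holds at a world iff ψ holds at some accessible world.
At f: \Diamond q requires q at some successor in {a, b, e}.
  q holds at a, so \Diamond q is true at f.

Yes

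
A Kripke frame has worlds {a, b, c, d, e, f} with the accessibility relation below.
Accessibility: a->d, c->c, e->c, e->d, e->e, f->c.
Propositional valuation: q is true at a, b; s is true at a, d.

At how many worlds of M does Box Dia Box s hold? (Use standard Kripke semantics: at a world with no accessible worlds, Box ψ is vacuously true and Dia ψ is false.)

2

Let φ = Box Dia Box s. Evaluate φ at each world:
  a (successors {d}): φ is false.
  b (successors ∅): φ is true.
  c (successors {c}): φ is false.
  d (successors ∅): φ is true.
  e (successors {c, d, e}): φ is false.
  f (successors {c}): φ is false.
For instance, at e:
  At e: Box Dia Box s requires Dia Box s at every successor {c, d, e}.
    Dia Box s fails at c, so Box Dia Box s is false at e.
      At c: Dia Box s requires Box s at some successor in {c}.
        At c: Box s is false.
      So Dia Box s is false at c.
Satisfying worlds: {b, d}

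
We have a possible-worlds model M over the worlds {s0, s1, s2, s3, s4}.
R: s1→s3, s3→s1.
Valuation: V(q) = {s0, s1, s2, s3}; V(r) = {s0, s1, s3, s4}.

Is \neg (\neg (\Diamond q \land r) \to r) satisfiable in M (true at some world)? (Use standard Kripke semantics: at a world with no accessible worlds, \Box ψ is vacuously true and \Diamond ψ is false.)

Let φ = \neg (\neg (\Diamond q \land r) \to r). Evaluate φ at each world:
  s0 (successors ∅): φ is false.
  s1 (successors {s3}): φ is false.
  s2 (successors ∅): φ is true.
  s3 (successors {s1}): φ is false.
  s4 (successors ∅): φ is false.
Detail at s2 (witness):
  At s2: \neg (\Diamond q \land r) \to r is false, so \neg (\neg (\Diamond q \land r) \to r) is true.
    At s2: \neg (\Diamond q \land r) is true, r is false, so \neg (\Diamond q \land r) \to r is false.
      At s2: \Diamond q \land r is false, so \neg (\Diamond q \land r) is true.

Yes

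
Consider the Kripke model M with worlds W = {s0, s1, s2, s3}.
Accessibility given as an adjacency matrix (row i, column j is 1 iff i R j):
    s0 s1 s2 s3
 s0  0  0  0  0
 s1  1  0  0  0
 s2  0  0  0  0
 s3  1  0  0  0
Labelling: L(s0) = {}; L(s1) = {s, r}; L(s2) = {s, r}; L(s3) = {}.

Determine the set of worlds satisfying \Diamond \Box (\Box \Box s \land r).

s1, s3

Let φ = \Diamond \Box (\Box \Box s \land r). Evaluate φ at each world:
  s0 (successors ∅): φ is false.
  s1 (successors {s0}): φ is true.
  s2 (successors ∅): φ is false.
  s3 (successors {s0}): φ is true.
For instance, at s3:
  At s3: \Diamond \Box (\Box \Box s \land r) requires \Box (\Box \Box s \land r) at some successor in {s0}.
    \Box (\Box \Box s \land r) holds at s0, so \Diamond \Box (\Box \Box s \land r) is true at s3.
      At s0: no accessible worlds, so \Box (\Box \Box s \land r) holds vacuously.
Satisfying worlds: {s1, s3}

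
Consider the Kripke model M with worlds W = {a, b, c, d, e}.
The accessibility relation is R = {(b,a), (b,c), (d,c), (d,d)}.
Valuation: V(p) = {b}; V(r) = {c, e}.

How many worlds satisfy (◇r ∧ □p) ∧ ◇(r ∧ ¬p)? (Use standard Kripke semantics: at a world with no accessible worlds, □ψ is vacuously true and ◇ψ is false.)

Let φ = (◇r ∧ □p) ∧ ◇(r ∧ ¬p). Evaluate φ at each world:
  a (successors ∅): φ is false.
  b (successors {a, c}): φ is false.
  c (successors ∅): φ is false.
  d (successors {c, d}): φ is false.
  e (successors ∅): φ is false.
For instance, at d:
  At d: ◇r ∧ □p is false, ◇(r ∧ ¬p) is true, so (◇r ∧ □p) ∧ ◇(r ∧ ¬p) is false.
    At d: ◇r is true, □p is false, so ◇r ∧ □p is false.
      At d: ◇r requires r at some successor in {c, d}.
        r holds at c, so ◇r is true at d.
      At d: □p requires p at every successor {c, d}.
        p fails at c, so □p is false at d.
    At d: ◇(r ∧ ¬p) requires r ∧ ¬p at some successor in {c, d}.
      r ∧ ¬p holds at c, so ◇(r ∧ ¬p) is true at d.
Satisfying worlds: none.

0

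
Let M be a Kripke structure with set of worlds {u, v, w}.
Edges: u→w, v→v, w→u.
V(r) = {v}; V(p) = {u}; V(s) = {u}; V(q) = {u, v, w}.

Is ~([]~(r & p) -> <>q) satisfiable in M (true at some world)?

Let φ = ~([]~(r & p) -> <>q). Evaluate φ at each world:
  u (successors {w}): φ is false.
  v (successors {v}): φ is false.
  w (successors {u}): φ is false.
For instance, at w:
  At w: []~(r & p) -> <>q is true, so ~([]~(r & p) -> <>q) is false.
    At w: []~(r & p) is true, <>q is true, so []~(r & p) -> <>q is true.
      At w: []~(r & p) requires ~(r & p) at every successor {u}.
        At u: ~(r & p) is true.
      So []~(r & p) is true at w.
      At w: <>q requires q at some successor in {u}.
        q holds at u, so <>q is true at w.

No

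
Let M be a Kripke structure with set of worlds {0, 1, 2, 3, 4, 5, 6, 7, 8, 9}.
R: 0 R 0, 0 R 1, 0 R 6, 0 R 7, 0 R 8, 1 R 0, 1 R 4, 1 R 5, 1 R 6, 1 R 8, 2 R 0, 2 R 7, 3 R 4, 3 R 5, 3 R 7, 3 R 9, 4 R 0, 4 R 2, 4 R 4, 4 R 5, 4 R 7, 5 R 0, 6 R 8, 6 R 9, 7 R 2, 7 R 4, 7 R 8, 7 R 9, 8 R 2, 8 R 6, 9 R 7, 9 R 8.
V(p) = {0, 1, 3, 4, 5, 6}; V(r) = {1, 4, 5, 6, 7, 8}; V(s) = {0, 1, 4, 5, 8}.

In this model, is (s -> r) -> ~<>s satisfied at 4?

At 4: s -> r is true, ~<>s is false, so (s -> r) -> ~<>s is false.
  At 4: <>s is true, so ~<>s is false.
    At 4: <>s requires s at some successor in {0, 2, 4, 5, 7}.
      s holds at 0, so <>s is true at 4.

No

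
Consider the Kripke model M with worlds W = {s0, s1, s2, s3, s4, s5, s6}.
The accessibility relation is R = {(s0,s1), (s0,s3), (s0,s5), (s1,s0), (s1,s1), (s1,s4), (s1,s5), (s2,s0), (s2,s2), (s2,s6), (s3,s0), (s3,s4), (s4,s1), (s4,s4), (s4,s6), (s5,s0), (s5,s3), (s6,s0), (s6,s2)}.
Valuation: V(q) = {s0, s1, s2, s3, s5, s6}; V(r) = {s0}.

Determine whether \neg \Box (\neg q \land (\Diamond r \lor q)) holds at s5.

Yes

Recall that \Box ψ holds at a world iff ψ holds at every accessible world, and \Diamond ψ holds iff ψ holds at some accessible world.
At s5: \Box (\neg q \land (\Diamond r \lor q)) is false, so \neg \Box (\neg q \land (\Diamond r \lor q)) is true.
  At s5: \Box (\neg q \land (\Diamond r \lor q)) requires \neg q \land (\Diamond r \lor q) at every successor {s0, s3}.
    \neg q \land (\Diamond r \lor q) fails at s0, so \Box (\neg q \land (\Diamond r \lor q)) is false at s5.
      At s0: \neg q is false, \Diamond r \lor q is true, so \neg q \land (\Diamond r \lor q) is false.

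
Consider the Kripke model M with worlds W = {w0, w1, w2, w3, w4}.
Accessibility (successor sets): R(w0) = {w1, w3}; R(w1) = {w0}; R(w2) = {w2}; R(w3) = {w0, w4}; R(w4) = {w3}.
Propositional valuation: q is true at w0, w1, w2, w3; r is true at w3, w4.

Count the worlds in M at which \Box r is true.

Recall that \Box ψ holds at a world iff ψ holds at every accessible world, and \Diamond ψ holds iff ψ holds at some accessible world.
Let φ = \Box r. Evaluate φ at each world:
  w0 (successors {w1, w3}): φ is false.
  w1 (successors {w0}): φ is false.
  w2 (successors {w2}): φ is false.
  w3 (successors {w0, w4}): φ is false.
  w4 (successors {w3}): φ is true.
For instance, at w1:
  At w1: \Box r requires r at every successor {w0}.
    r fails at w0, so \Box r is false at w1.
Satisfying worlds: {w4}

1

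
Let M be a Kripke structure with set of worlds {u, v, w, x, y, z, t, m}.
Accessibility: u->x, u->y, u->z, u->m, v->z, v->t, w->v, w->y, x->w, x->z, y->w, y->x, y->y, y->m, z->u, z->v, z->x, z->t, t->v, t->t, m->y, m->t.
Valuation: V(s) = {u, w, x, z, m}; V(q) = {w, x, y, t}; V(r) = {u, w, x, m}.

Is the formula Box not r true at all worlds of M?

No

Recall that Box ψ holds at a world iff ψ holds at every accessible world, and Dia ψ holds iff ψ holds at some accessible world.
Let φ = Box not r. Evaluate φ at each world:
  u (successors {x, y, z, m}): φ is false.
  v (successors {z, t}): φ is true.
  w (successors {v, y}): φ is true.
  x (successors {w, z}): φ is false.
  y (successors {w, x, y, m}): φ is false.
  z (successors {u, v, x, t}): φ is false.
  t (successors {v, t}): φ is true.
  m (successors {y, t}): φ is true.
Detail at u (counterexample):
  At u: Box not r requires not r at every successor {x, y, z, m}.
    not r fails at x, so Box not r is false at u.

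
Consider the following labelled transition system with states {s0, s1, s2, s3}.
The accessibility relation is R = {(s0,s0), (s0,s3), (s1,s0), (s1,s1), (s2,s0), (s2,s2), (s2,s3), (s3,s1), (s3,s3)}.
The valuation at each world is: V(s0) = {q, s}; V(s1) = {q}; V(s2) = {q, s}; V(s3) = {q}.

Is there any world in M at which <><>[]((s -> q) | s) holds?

Yes

Let φ = <><>[]((s -> q) | s). Evaluate φ at each world:
  s0 (successors {s0, s3}): φ is true.
  s1 (successors {s0, s1}): φ is true.
  s2 (successors {s0, s2, s3}): φ is true.
  s3 (successors {s1, s3}): φ is true.
Detail at s0 (witness):
  At s0: <><>[]((s -> q) | s) requires <>[]((s -> q) | s) at some successor in {s0, s3}.
    <>[]((s -> q) | s) holds at s0, so <><>[]((s -> q) | s) is true at s0.
      At s0: <>[]((s -> q) | s) requires []((s -> q) | s) at some successor in {s0, s3}.
        []((s -> q) | s) holds at s0, so <>[]((s -> q) | s) is true at s0.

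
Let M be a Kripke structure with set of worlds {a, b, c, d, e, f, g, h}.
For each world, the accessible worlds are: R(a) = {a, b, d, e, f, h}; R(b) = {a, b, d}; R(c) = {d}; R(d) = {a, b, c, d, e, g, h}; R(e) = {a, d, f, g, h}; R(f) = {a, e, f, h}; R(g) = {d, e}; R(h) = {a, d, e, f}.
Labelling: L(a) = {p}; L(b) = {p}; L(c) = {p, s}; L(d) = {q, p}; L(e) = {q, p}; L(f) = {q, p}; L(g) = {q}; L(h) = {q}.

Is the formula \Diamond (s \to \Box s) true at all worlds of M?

Yes

Let φ = \Diamond (s \to \Box s). Evaluate φ at each world:
  a (successors {a, b, d, e, f, h}): φ is true.
  b (successors {a, b, d}): φ is true.
  c (successors {d}): φ is true.
  d (successors {a, b, c, d, e, g, h}): φ is true.
  e (successors {a, d, f, g, h}): φ is true.
  f (successors {a, e, f, h}): φ is true.
  g (successors {d, e}): φ is true.
  h (successors {a, d, e, f}): φ is true.
For instance, at a:
  At a: \Diamond (s \to \Box s) requires s \to \Box s at some successor in {a, b, d, e, f, h}.
    s \to \Box s holds at a, so \Diamond (s \to \Box s) is true at a.
      At a: s is false, \Box s is false, so s \to \Box s is true.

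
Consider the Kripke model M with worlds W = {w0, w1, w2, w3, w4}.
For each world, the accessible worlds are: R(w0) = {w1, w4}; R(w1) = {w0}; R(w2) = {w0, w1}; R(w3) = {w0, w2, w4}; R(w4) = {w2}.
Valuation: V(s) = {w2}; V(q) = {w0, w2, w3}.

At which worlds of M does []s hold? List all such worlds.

w4

Recall that []ψ holds at a world iff ψ holds at every accessible world, and <>ψ holds iff ψ holds at some accessible world.
Let φ = []s. Evaluate φ at each world:
  w0 (successors {w1, w4}): φ is false.
  w1 (successors {w0}): φ is false.
  w2 (successors {w0, w1}): φ is false.
  w3 (successors {w0, w2, w4}): φ is false.
  w4 (successors {w2}): φ is true.
For instance, at w3:
  At w3: []s requires s at every successor {w0, w2, w4}.
    s fails at w0, so []s is false at w3.
Satisfying worlds: {w4}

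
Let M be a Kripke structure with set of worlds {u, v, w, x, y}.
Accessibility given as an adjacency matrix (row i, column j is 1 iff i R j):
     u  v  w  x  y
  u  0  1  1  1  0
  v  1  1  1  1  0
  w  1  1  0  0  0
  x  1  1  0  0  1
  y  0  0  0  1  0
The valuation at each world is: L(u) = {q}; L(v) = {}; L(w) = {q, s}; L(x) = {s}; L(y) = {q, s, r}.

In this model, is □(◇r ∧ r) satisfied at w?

At w: □(◇r ∧ r) requires ◇r ∧ r at every successor {u, v}.
  ◇r ∧ r fails at u, so □(◇r ∧ r) is false at w.
    At u: ◇r is false, r is false, so ◇r ∧ r is false.
      At u: ◇r requires r at some successor in {v, w, x}.
        At v: r is false.
        At w: r is false.
        At x: r is false.
      So ◇r is false at u.

No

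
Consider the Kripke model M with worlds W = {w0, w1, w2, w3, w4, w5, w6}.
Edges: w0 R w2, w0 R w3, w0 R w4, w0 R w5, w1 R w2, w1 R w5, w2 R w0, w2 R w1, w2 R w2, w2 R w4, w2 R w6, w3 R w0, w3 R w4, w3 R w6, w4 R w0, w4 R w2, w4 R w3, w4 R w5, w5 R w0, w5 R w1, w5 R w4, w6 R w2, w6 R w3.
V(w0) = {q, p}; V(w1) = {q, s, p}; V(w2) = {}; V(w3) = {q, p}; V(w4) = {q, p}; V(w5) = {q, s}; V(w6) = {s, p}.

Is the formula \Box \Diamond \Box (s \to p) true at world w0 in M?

Recall that \Box ψ holds at a world iff ψ holds at every accessible world, and \Diamond ψ holds iff ψ holds at some accessible world.
At w0: \Box \Diamond \Box (s \to p) requires \Diamond \Box (s \to p) at every successor {w2, w3, w4, w5}.
  \Diamond \Box (s \to p) fails at w5, so \Box \Diamond \Box (s \to p) is false at w0.
    At w5: \Diamond \Box (s \to p) requires \Box (s \to p) at some successor in {w0, w1, w4}.
      At w0: \Box (s \to p) is false.
      At w1: \Box (s \to p) is false.
      At w4: \Box (s \to p) is false.
    So \Diamond \Box (s \to p) is false at w5.

No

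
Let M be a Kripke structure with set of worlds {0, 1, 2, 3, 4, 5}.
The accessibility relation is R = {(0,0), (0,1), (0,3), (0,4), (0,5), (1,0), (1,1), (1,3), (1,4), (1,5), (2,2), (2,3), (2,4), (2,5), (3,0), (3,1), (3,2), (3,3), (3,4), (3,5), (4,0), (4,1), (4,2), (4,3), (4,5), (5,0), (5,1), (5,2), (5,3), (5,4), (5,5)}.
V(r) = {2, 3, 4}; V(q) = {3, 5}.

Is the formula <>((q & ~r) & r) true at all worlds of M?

No

Let φ = <>((q & ~r) & r). Evaluate φ at each world:
  0 (successors {0, 1, 3, 4, 5}): φ is false.
  1 (successors {0, 1, 3, 4, 5}): φ is false.
  2 (successors {2, 3, 4, 5}): φ is false.
  3 (successors {0, 1, 2, 3, 4, 5}): φ is false.
  4 (successors {0, 1, 2, 3, 5}): φ is false.
  5 (successors {0, 1, 2, 3, 4, 5}): φ is false.
Detail at 0 (counterexample):
  At 0: <>((q & ~r) & r) requires (q & ~r) & r at some successor in {0, 1, 3, 4, 5}.
    At 0: (q & ~r) & r is false.
    At 1: (q & ~r) & r is false.
    At 3: (q & ~r) & r is false.
    At 4: (q & ~r) & r is false.
    At 5: (q & ~r) & r is false.
  So <>((q & ~r) & r) is false at 0.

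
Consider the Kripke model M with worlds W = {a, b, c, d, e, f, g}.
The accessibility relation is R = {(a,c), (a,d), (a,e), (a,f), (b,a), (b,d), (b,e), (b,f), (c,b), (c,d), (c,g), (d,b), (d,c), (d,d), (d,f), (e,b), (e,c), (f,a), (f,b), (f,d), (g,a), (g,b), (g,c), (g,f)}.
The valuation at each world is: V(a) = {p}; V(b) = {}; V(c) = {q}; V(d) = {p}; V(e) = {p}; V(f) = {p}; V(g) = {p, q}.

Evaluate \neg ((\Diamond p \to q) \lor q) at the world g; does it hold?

At g: (\Diamond p \to q) \lor q is true, so \neg ((\Diamond p \to q) \lor q) is false.
  At g: \Diamond p \to q is true, q is true, so (\Diamond p \to q) \lor q is true.
    At g: \Diamond p is true, q is true, so \Diamond p \to q is true.
      At g: \Diamond p requires p at some successor in {a, b, c, f}.
        p holds at a, so \Diamond p is true at g.

No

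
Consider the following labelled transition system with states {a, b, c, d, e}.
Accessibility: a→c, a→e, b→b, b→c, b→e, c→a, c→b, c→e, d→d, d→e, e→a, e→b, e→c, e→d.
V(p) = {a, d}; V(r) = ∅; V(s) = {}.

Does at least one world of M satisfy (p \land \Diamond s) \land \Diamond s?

Let φ = (p \land \Diamond s) \land \Diamond s. Evaluate φ at each world:
  a (successors {c, e}): φ is false.
  b (successors {b, c, e}): φ is false.
  c (successors {a, b, e}): φ is false.
  d (successors {d, e}): φ is false.
  e (successors {a, b, c, d}): φ is false.
For instance, at e:
  At e: p \land \Diamond s is false, \Diamond s is false, so (p \land \Diamond s) \land \Diamond s is false.
    At e: p is false, \Diamond s is false, so p \land \Diamond s is false.
      At e: \Diamond s requires s at some successor in {a, b, c, d}.
        At a: s is false.
        At b: s is false.
        At c: s is false.
        At d: s is false.
      So \Diamond s is false at e.
    At e: \Diamond s requires s at some successor in {a, b, c, d}.
      At a: s is false.
      At b: s is false.
      At c: s is false.
      At d: s is false.
    So \Diamond s is false at e.

No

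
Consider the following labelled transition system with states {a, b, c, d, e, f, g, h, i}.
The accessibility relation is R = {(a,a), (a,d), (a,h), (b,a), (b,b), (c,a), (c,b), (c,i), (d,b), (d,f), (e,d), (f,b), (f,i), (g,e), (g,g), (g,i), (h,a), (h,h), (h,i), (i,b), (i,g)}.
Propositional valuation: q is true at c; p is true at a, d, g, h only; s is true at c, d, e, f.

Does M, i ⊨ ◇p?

Yes

At i: ◇p requires p at some successor in {b, g}.
  p holds at g, so ◇p is true at i.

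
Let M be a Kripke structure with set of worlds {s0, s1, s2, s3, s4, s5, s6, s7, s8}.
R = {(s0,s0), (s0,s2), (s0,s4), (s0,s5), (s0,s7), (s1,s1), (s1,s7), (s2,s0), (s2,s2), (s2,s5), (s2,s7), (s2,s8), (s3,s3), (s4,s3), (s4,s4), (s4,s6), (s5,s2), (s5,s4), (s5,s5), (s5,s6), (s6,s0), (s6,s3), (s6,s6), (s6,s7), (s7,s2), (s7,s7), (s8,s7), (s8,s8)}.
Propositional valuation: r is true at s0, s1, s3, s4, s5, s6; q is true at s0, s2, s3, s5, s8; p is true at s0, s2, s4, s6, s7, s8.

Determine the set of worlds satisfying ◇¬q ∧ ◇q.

s0, s2, s4, s5, s6, s7, s8

Let φ = ◇¬q ∧ ◇q. Evaluate φ at each world:
  s0 (successors {s0, s2, s4, s5, s7}): φ is true.
  s1 (successors {s1, s7}): φ is false.
  s2 (successors {s0, s2, s5, s7, s8}): φ is true.
  s3 (successors {s3}): φ is false.
  s4 (successors {s3, s4, s6}): φ is true.
  s5 (successors {s2, s4, s5, s6}): φ is true.
  s6 (successors {s0, s3, s6, s7}): φ is true.
  s7 (successors {s2, s7}): φ is true.
  s8 (successors {s7, s8}): φ is true.
For instance, at s3:
  At s3: ◇¬q is false, ◇q is true, so ◇¬q ∧ ◇q is false.
    At s3: ◇¬q requires ¬q at some successor in {s3}.
      At s3: ¬q is false.
    So ◇¬q is false at s3.
    At s3: ◇q requires q at some successor in {s3}.
      q holds at s3, so ◇q is true at s3.
Satisfying worlds: {s0, s2, s4, s5, s6, s7, s8}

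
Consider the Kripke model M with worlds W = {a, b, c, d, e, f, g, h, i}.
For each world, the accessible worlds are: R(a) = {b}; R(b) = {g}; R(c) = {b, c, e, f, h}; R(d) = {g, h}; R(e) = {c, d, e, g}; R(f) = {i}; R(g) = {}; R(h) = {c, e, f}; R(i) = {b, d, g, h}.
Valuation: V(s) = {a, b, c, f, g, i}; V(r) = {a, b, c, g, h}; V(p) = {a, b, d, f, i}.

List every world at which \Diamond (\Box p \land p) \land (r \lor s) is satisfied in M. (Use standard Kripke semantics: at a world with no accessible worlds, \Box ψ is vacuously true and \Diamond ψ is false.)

Let φ = \Diamond (\Box p \land p) \land (r \lor s). Evaluate φ at each world:
  a (successors {b}): φ is false.
  b (successors {g}): φ is false.
  c (successors {b, c, e, f, h}): φ is true.
  d (successors {g, h}): φ is false.
  e (successors {c, d, e, g}): φ is false.
  f (successors {i}): φ is false.
  g (successors ∅): φ is false.
  h (successors {c, e, f}): φ is true.
  i (successors {b, d, g, h}): φ is false.
For instance, at c:
  At c: \Diamond (\Box p \land p) is true, r \lor s is true, so \Diamond (\Box p \land p) \land (r \lor s) is true.
    At c: \Diamond (\Box p \land p) requires \Box p \land p at some successor in {b, c, e, f, h}.
      \Box p \land p holds at f, so \Diamond (\Box p \land p) is true at c.
Satisfying worlds: {c, h}

c, h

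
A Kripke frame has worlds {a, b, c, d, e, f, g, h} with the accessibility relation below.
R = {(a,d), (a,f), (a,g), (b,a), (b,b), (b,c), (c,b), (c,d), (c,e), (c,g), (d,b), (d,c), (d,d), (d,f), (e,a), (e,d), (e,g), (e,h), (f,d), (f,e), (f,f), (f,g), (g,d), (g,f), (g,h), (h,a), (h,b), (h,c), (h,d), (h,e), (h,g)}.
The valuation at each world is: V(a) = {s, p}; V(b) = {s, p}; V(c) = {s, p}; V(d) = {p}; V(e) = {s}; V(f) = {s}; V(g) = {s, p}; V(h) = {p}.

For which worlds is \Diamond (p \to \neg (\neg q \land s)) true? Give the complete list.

a, c, d, e, f, g, h

Let φ = \Diamond (p \to \neg (\neg q \land s)). Evaluate φ at each world:
  a (successors {d, f, g}): φ is true.
  b (successors {a, b, c}): φ is false.
  c (successors {b, d, e, g}): φ is true.
  d (successors {b, c, d, f}): φ is true.
  e (successors {a, d, g, h}): φ is true.
  f (successors {d, e, f, g}): φ is true.
  g (successors {d, f, h}): φ is true.
  h (successors {a, b, c, d, e, g}): φ is true.
For instance, at c:
  At c: \Diamond (p \to \neg (\neg q \land s)) requires p \to \neg (\neg q \land s) at some successor in {b, d, e, g}.
    p \to \neg (\neg q \land s) holds at d, so \Diamond (p \to \neg (\neg q \land s)) is true at c.
Satisfying worlds: {a, c, d, e, f, g, h}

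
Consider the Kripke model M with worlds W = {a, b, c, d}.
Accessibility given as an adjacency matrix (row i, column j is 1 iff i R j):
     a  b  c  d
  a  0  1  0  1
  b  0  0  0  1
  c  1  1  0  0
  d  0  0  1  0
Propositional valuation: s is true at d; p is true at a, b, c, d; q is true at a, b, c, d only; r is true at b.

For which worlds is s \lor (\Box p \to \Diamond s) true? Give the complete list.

a, b, d

Let φ = s \lor (\Box p \to \Diamond s). Evaluate φ at each world:
  a (successors {b, d}): φ is true.
  b (successors {d}): φ is true.
  c (successors {a, b}): φ is false.
  d (successors {c}): φ is true.
For instance, at d:
  At d: s is true, \Box p \to \Diamond s is false, so s \lor (\Box p \to \Diamond s) is true.
    At d: \Box p is true, \Diamond s is false, so \Box p \to \Diamond s is false.
      At d: \Box p requires p at every successor {c}.
        At c: p is true.
      So \Box p is true at d.
      At d: \Diamond s requires s at some successor in {c}.
        At c: s is false.
      So \Diamond s is false at d.
Satisfying worlds: {a, b, d}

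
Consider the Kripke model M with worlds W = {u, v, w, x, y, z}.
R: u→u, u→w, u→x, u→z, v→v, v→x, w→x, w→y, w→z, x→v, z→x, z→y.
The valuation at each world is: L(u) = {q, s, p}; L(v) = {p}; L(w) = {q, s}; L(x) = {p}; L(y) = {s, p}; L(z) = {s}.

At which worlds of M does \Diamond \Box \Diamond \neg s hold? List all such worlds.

u, v, w, x, z

Let φ = \Diamond \Box \Diamond \neg s. Evaluate φ at each world:
  u (successors {u, w, x, z}): φ is true.
  v (successors {v, x}): φ is true.
  w (successors {x, y, z}): φ is true.
  x (successors {v}): φ is true.
  y (successors ∅): φ is false.
  z (successors {x, y}): φ is true.
For instance, at u:
  At u: \Diamond \Box \Diamond \neg s requires \Box \Diamond \neg s at some successor in {u, w, x, z}.
    \Box \Diamond \neg s holds at u, so \Diamond \Box \Diamond \neg s is true at u.
      At u: \Box \Diamond \neg s requires \Diamond \neg s at every successor {u, w, x, z}.
        At u: \Diamond \neg s is true.
        At w: \Diamond \neg s is true.
        At x: \Diamond \neg s is true.
        At z: \Diamond \neg s is true.
      So \Box \Diamond \neg s is true at u.
Satisfying worlds: {u, v, w, x, z}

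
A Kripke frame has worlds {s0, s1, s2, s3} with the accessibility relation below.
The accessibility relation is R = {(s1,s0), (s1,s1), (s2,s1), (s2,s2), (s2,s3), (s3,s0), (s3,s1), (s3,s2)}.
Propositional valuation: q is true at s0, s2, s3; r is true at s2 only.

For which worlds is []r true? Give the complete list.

s0

Recall that []ψ holds at a world iff ψ holds at every accessible world, and <>ψ holds iff ψ holds at some accessible world.
Let φ = []r. Evaluate φ at each world:
  s0 (successors ∅): φ is true.
  s1 (successors {s0, s1}): φ is false.
  s2 (successors {s1, s2, s3}): φ is false.
  s3 (successors {s0, s1, s2}): φ is false.
For instance, at s2:
  At s2: []r requires r at every successor {s1, s2, s3}.
    r fails at s1, so []r is false at s2.
Satisfying worlds: {s0}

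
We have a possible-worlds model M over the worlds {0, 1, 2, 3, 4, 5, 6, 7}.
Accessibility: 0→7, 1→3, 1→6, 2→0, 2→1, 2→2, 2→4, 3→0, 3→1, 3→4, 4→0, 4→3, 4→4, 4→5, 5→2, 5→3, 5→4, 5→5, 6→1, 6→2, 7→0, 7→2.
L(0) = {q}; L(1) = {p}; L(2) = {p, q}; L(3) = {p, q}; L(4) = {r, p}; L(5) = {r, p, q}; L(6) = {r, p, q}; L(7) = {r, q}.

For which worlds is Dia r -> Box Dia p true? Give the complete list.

Let φ = Dia r -> Box Dia p. Evaluate φ at each world:
  0 (successors {7}): φ is true.
  1 (successors {3, 6}): φ is true.
  2 (successors {0, 1, 2, 4}): φ is false.
  3 (successors {0, 1, 4}): φ is false.
  4 (successors {0, 3, 4, 5}): φ is false.
  5 (successors {2, 3, 4, 5}): φ is true.
  6 (successors {1, 2}): φ is true.
  7 (successors {0, 2}): φ is true.
For instance, at 7:
  At 7: Dia r is false, Box Dia p is false, so Dia r -> Box Dia p is true.
    At 7: Dia r requires r at some successor in {0, 2}.
      At 0: r is false.
      At 2: r is false.
    So Dia r is false at 7.
    At 7: Box Dia p requires Dia p at every successor {0, 2}.
      Dia p fails at 0, so Box Dia p is false at 7.
Satisfying worlds: {0, 1, 5, 6, 7}

0, 1, 5, 6, 7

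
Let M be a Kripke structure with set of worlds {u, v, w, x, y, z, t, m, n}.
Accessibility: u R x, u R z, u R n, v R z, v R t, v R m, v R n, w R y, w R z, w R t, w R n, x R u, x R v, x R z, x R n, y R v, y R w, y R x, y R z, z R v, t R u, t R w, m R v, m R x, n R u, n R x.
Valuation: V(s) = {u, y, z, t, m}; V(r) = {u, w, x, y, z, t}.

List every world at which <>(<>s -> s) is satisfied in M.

Let φ = <>(<>s -> s). Evaluate φ at each world:
  u (successors {x, z, n}): φ is true.
  v (successors {z, t, m, n}): φ is true.
  w (successors {y, z, t, n}): φ is true.
  x (successors {u, v, z, n}): φ is true.
  y (successors {v, w, x, z}): φ is true.
  z (successors {v}): φ is false.
  t (successors {u, w}): φ is true.
  m (successors {v, x}): φ is false.
  n (successors {u, x}): φ is true.
For instance, at y:
  At y: <>(<>s -> s) requires <>s -> s at some successor in {v, w, x, z}.
    <>s -> s holds at z, so <>(<>s -> s) is true at y.
      At z: <>s is false, s is true, so <>s -> s is true.
Satisfying worlds: {u, v, w, x, y, t, n}

u, v, w, x, y, t, n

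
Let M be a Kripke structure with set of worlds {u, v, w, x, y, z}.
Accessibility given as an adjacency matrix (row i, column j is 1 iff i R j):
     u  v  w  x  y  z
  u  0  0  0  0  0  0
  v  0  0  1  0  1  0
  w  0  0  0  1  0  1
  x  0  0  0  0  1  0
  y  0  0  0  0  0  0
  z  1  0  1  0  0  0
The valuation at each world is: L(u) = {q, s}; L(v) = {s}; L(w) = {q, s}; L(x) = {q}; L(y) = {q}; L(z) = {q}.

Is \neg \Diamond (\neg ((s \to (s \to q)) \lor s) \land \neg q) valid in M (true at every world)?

Yes

Let φ = \neg \Diamond (\neg ((s \to (s \to q)) \lor s) \land \neg q). Evaluate φ at each world:
  u (successors ∅): φ is true.
  v (successors {w, y}): φ is true.
  w (successors {x, z}): φ is true.
  x (successors {y}): φ is true.
  y (successors ∅): φ is true.
  z (successors {u, w}): φ is true.
For instance, at x:
  At x: \Diamond (\neg ((s \to (s \to q)) \lor s) \land \neg q) is false, so \neg \Diamond (\neg ((s \to (s \to q)) \lor s) \land \neg q) is true.
    At x: \Diamond (\neg ((s \to (s \to q)) \lor s) \land \neg q) requires \neg ((s \to (s \to q)) \lor s) \land \neg q at some successor in {y}.
      At y: \neg ((s \to (s \to q)) \lor s) \land \neg q is false.
    So \Diamond (\neg ((s \to (s \to q)) \lor s) \land \neg q) is false at x.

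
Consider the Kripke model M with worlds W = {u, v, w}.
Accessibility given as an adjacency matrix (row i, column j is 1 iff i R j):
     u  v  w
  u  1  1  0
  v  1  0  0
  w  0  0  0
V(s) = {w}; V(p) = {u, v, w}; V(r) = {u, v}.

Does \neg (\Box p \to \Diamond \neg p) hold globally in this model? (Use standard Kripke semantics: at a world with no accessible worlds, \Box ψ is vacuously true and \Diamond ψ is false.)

Yes

Let φ = \neg (\Box p \to \Diamond \neg p). Evaluate φ at each world:
  u (successors {u, v}): φ is true.
  v (successors {u}): φ is true.
  w (successors ∅): φ is true.
For instance, at v:
  At v: \Box p \to \Diamond \neg p is false, so \neg (\Box p \to \Diamond \neg p) is true.
    At v: \Box p is true, \Diamond \neg p is false, so \Box p \to \Diamond \neg p is false.
      At v: \Box p requires p at every successor {u}.
        At u: p is true.
      So \Box p is true at v.
      At v: \Diamond \neg p requires \neg p at some successor in {u}.
        At u: \neg p is false.
      So \Diamond \neg p is false at v.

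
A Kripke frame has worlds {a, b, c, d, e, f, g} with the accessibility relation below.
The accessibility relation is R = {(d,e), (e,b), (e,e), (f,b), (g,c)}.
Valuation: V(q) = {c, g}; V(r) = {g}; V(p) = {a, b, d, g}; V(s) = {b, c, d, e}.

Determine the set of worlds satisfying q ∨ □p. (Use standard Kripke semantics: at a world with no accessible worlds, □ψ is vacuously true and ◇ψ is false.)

a, b, c, f, g

Recall that □ψ holds at a world iff ψ holds at every accessible world, and ◇ψ holds iff ψ holds at some accessible world.
Let φ = q ∨ □p. Evaluate φ at each world:
  a (successors ∅): φ is true.
  b (successors ∅): φ is true.
  c (successors ∅): φ is true.
  d (successors {e}): φ is false.
  e (successors {b, e}): φ is false.
  f (successors {b}): φ is true.
  g (successors {c}): φ is true.
For instance, at g:
  At g: q is true, □p is false, so q ∨ □p is true.
    At g: □p requires p at every successor {c}.
      p fails at c, so □p is false at g.
Satisfying worlds: {a, b, c, f, g}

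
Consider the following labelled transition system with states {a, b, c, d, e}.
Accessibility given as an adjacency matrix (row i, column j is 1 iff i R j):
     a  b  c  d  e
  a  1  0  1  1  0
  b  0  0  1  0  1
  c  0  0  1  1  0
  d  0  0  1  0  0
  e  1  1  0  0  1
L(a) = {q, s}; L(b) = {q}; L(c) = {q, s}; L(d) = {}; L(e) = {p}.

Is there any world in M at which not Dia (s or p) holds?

No

Recall that Dia ψ holds at a world iff ψ holds at some accessible world.
Let φ = not Dia (s or p). Evaluate φ at each world:
  a (successors {a, c, d}): φ is false.
  b (successors {c, e}): φ is false.
  c (successors {c, d}): φ is false.
  d (successors {c}): φ is false.
  e (successors {a, b, e}): φ is false.
For instance, at c:
  At c: Dia (s or p) is true, so not Dia (s or p) is false.
    At c: Dia (s or p) requires s or p at some successor in {c, d}.
      s or p holds at c, so Dia (s or p) is true at c.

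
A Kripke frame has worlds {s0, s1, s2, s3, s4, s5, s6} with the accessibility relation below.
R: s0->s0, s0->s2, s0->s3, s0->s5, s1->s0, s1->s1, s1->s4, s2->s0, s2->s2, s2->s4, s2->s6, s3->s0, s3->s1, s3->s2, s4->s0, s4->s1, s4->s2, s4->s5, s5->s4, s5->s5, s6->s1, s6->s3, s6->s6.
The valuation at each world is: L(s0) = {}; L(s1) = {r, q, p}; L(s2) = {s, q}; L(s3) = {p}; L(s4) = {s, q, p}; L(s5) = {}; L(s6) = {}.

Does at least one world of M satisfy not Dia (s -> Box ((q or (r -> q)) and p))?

No

Let φ = not Dia (s -> Box ((q or (r -> q)) and p)). Evaluate φ at each world:
  s0 (successors {s0, s2, s3, s5}): φ is false.
  s1 (successors {s0, s1, s4}): φ is false.
  s2 (successors {s0, s2, s4, s6}): φ is false.
  s3 (successors {s0, s1, s2}): φ is false.
  s4 (successors {s0, s1, s2, s5}): φ is false.
  s5 (successors {s4, s5}): φ is false.
  s6 (successors {s1, s3, s6}): φ is false.
For instance, at s0:
  At s0: Dia (s -> Box ((q or (r -> q)) and p)) is true, so not Dia (s -> Box ((q or (r -> q)) and p)) is false.
    At s0: Dia (s -> Box ((q or (r -> q)) and p)) requires s -> Box ((q or (r -> q)) and p) at some successor in {s0, s2, s3, s5}.
      s -> Box ((q or (r -> q)) and p) holds at s0, so Dia (s -> Box ((q or (r -> q)) and p)) is true at s0.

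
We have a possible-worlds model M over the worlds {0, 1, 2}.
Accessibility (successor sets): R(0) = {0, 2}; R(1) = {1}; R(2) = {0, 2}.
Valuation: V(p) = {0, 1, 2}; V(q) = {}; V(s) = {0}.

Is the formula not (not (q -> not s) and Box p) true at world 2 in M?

Yes

Recall that Box ψ holds at a world iff ψ holds at every accessible world, and Dia ψ holds iff ψ holds at some accessible world.
At 2: not (q -> not s) and Box p is false, so not (not (q -> not s) and Box p) is true.
  At 2: not (q -> not s) is false, Box p is true, so not (q -> not s) and Box p is false.
    At 2: Box p requires p at every successor {0, 2}.
      At 0: p is true.
      At 2: p is true.
    So Box p is true at 2.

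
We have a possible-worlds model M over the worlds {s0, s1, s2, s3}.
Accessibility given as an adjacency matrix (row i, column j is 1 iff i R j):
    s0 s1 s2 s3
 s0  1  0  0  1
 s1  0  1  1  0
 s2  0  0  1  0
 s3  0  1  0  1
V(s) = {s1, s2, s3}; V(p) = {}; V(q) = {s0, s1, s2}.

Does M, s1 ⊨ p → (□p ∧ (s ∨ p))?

Yes

At s1: p is false, □p ∧ (s ∨ p) is false, so p → (□p ∧ (s ∨ p)) is true.
  At s1: □p is false, s ∨ p is true, so □p ∧ (s ∨ p) is false.
    At s1: □p requires p at every successor {s1, s2}.
      p fails at s1, so □p is false at s1.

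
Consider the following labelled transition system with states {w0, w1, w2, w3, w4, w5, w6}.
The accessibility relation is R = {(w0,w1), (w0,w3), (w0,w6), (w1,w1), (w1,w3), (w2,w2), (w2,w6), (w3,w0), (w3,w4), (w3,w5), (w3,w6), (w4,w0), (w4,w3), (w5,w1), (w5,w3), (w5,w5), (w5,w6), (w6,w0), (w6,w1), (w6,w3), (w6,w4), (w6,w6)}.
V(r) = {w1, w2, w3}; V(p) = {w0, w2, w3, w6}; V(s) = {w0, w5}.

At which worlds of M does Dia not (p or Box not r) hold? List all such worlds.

Let φ = Dia not (p or Box not r). Evaluate φ at each world:
  w0 (successors {w1, w3, w6}): φ is true.
  w1 (successors {w1, w3}): φ is true.
  w2 (successors {w2, w6}): φ is false.
  w3 (successors {w0, w4, w5, w6}): φ is true.
  w4 (successors {w0, w3}): φ is false.
  w5 (successors {w1, w3, w5, w6}): φ is true.
  w6 (successors {w0, w1, w3, w4, w6}): φ is true.
For instance, at w5:
  At w5: Dia not (p or Box not r) requires not (p or Box not r) at some successor in {w1, w3, w5, w6}.
    not (p or Box not r) holds at w1, so Dia not (p or Box not r) is true at w5.
      At w1: p or Box not r is false, so not (p or Box not r) is true.
Satisfying worlds: {w0, w1, w3, w5, w6}

w0, w1, w3, w5, w6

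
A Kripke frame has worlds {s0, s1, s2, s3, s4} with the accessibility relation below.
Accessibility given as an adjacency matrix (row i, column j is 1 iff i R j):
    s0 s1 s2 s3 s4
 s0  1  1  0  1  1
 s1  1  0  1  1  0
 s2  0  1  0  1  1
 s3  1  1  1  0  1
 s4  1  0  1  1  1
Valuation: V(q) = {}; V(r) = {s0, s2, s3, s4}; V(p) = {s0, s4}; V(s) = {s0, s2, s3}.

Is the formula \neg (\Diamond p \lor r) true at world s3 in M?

At s3: \Diamond p \lor r is true, so \neg (\Diamond p \lor r) is false.
  At s3: \Diamond p is true, r is true, so \Diamond p \lor r is true.
    At s3: \Diamond p requires p at some successor in {s0, s1, s2, s4}.
      p holds at s0, so \Diamond p is true at s3.

No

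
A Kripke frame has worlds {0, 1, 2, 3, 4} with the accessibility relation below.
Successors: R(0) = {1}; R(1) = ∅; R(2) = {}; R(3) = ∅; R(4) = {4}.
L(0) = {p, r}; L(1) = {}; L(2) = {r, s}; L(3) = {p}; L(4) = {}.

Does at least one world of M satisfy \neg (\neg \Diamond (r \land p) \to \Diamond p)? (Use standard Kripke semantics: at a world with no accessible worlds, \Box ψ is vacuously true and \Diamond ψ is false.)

Let φ = \neg (\neg \Diamond (r \land p) \to \Diamond p). Evaluate φ at each world:
  0 (successors {1}): φ is true.
  1 (successors ∅): φ is true.
  2 (successors ∅): φ is true.
  3 (successors ∅): φ is true.
  4 (successors {4}): φ is true.
Detail at 0 (witness):
  At 0: \neg \Diamond (r \land p) \to \Diamond p is false, so \neg (\neg \Diamond (r \land p) \to \Diamond p) is true.
    At 0: \neg \Diamond (r \land p) is true, \Diamond p is false, so \neg \Diamond (r \land p) \to \Diamond p is false.
      At 0: \Diamond (r \land p) is false, so \neg \Diamond (r \land p) is true.
      At 0: \Diamond p requires p at some successor in {1}.
        At 1: p is false.
      So \Diamond p is false at 0.

Yes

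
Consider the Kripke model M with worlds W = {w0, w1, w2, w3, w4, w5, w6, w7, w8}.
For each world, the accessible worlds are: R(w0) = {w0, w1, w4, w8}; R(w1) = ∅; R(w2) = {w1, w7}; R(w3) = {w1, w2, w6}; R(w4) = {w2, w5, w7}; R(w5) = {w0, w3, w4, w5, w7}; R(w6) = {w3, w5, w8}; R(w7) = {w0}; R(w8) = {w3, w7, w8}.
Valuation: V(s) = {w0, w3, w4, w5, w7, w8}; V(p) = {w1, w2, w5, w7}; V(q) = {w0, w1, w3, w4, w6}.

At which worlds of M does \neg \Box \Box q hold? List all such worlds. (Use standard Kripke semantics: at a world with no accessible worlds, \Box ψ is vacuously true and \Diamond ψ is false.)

Let φ = \neg \Box \Box q. Evaluate φ at each world:
  w0 (successors {w0, w1, w4, w8}): φ is true.
  w1 (successors ∅): φ is false.
  w2 (successors {w1, w7}): φ is false.
  w3 (successors {w1, w2, w6}): φ is true.
  w4 (successors {w2, w5, w7}): φ is true.
  w5 (successors {w0, w3, w4, w5, w7}): φ is true.
  w6 (successors {w3, w5, w8}): φ is true.
  w7 (successors {w0}): φ is true.
  w8 (successors {w3, w7, w8}): φ is true.
For instance, at w7:
  At w7: \Box \Box q is false, so \neg \Box \Box q is true.
    At w7: \Box \Box q requires \Box q at every successor {w0}.
      \Box q fails at w0, so \Box \Box q is false at w7.
Satisfying worlds: {w0, w3, w4, w5, w6, w7, w8}

w0, w3, w4, w5, w6, w7, w8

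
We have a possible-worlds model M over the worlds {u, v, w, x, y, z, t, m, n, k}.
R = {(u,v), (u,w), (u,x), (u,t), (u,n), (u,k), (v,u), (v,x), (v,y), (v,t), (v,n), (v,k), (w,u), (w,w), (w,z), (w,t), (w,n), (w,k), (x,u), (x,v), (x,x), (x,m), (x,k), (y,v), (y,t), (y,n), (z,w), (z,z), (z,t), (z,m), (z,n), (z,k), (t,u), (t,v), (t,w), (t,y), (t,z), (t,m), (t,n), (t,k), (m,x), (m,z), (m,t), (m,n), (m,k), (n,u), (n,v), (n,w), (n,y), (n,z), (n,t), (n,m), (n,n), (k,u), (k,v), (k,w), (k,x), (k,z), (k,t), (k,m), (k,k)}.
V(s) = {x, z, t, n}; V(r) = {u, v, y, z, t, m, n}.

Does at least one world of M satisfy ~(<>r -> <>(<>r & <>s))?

No

Let φ = ~(<>r -> <>(<>r & <>s)). Evaluate φ at each world:
  u (successors {v, w, x, t, n, k}): φ is false.
  v (successors {u, x, y, t, n, k}): φ is false.
  w (successors {u, w, z, t, n, k}): φ is false.
  x (successors {u, v, x, m, k}): φ is false.
  y (successors {v, t, n}): φ is false.
  z (successors {w, z, t, m, n, k}): φ is false.
  t (successors {u, v, w, y, z, m, n, k}): φ is false.
  m (successors {x, z, t, n, k}): φ is false.
  n (successors {u, v, w, y, z, t, m, n}): φ is false.
  k (successors {u, v, w, x, z, t, m, k}): φ is false.
For instance, at m:
  At m: <>r -> <>(<>r & <>s) is true, so ~(<>r -> <>(<>r & <>s)) is false.
    At m: <>r is true, <>(<>r & <>s) is true, so <>r -> <>(<>r & <>s) is true.
      At m: <>r requires r at some successor in {x, z, t, n, k}.
        r holds at z, so <>r is true at m.
      At m: <>(<>r & <>s) requires <>r & <>s at some successor in {x, z, t, n, k}.
        <>r & <>s holds at x, so <>(<>r & <>s) is true at m.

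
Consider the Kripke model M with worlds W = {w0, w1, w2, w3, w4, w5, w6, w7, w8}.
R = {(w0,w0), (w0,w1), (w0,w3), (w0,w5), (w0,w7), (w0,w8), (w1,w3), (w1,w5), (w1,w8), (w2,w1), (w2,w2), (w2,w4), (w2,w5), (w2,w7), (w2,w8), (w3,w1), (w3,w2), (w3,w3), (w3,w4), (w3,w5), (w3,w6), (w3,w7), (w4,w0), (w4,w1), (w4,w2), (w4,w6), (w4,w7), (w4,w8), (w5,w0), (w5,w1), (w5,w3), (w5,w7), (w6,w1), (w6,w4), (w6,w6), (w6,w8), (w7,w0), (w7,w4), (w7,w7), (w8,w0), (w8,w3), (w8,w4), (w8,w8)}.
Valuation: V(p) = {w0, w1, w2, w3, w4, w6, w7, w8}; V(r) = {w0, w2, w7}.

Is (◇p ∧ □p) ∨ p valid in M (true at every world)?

Let φ = (◇p ∧ □p) ∨ p. Evaluate φ at each world:
  w0 (successors {w0, w1, w3, w5, w7, w8}): φ is true.
  w1 (successors {w3, w5, w8}): φ is true.
  w2 (successors {w1, w2, w4, w5, w7, w8}): φ is true.
  w3 (successors {w1, w2, w3, w4, w5, w6, w7}): φ is true.
  w4 (successors {w0, w1, w2, w6, w7, w8}): φ is true.
  w5 (successors {w0, w1, w3, w7}): φ is true.
  w6 (successors {w1, w4, w6, w8}): φ is true.
  w7 (successors {w0, w4, w7}): φ is true.
  w8 (successors {w0, w3, w4, w8}): φ is true.
For instance, at w7:
  At w7: ◇p ∧ □p is true, p is true, so (◇p ∧ □p) ∨ p is true.
    At w7: ◇p is true, □p is true, so ◇p ∧ □p is true.
      At w7: ◇p requires p at some successor in {w0, w4, w7}.
        p holds at w0, so ◇p is true at w7.
      At w7: □p requires p at every successor {w0, w4, w7}.
        At w0: p is true.
        At w4: p is true.
        At w7: p is true.
      So □p is true at w7.

Yes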